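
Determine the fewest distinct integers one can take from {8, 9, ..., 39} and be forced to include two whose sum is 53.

Group the elements by complementary pair {x, 53−x}: {14,39}, {15,38}, {16,37}, …, giving 13 two-element pairs and 6 integers whose partner 53−x falls outside [8,39].
By the pigeonhole principle, treating each of those 19 groups as a pigeonhole, one can pick one integer per group — 19 integers — with no two summing to 53.
The 20th integer lands in an occupied pair, forcing a sum of 53.

20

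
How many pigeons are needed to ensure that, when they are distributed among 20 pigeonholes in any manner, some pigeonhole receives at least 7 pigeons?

121

With 120 pigeons one could put exactly 6 in each of the 20 pigeonholes, and no pigeonhole would reach 7.
Pigeonhole: one more pigeon must land in a pigeonhole that already has 6, giving it 7.
So 20 × 6 + 1 = 121 pigeons are required.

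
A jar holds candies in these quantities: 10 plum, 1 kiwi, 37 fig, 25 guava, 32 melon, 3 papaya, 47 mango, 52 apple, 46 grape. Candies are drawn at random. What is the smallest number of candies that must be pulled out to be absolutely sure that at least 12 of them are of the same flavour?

81

By the pigeonhole principle, the 9 flavours are the holes; the candies drawn are the pigeons.
To avoid 12 of any one flavour, the worst case takes at most 11 of each flavour, or every candy of a flavour that has fewer than 11.
That gives 10 + 1 + 11 + 11 + 11 + 3 + 11 + 11 + 11 = 80 candies with no flavour reaching 12.
The next candy forces some flavour to 12, so 80 + 1 = 81.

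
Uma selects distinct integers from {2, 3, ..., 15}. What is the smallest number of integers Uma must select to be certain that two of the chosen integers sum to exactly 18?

9

A set avoiding the sum 18 can contain at most one of each pair {x, 18−x}, plus the 2 elements whose complement lies outside the range or equal to its own complement.
The integers 2, …, 9 (8 of them) are such a set: any two sum to at least 2+3 = 5 and at most 8+9 = 17 < 18.
Pigeonhole: any 9th integer completes one of the 6 pairs, so 9 choices force a sum of 18.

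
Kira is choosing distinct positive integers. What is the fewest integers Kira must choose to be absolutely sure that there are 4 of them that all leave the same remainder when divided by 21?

64

By pigeonhole, the 21 residue classes mod 21 are the pigeonholes.
With 63 integers one could put 3 in each residue class and have no class reach 4.
The 64th integer pushes some class to 4, so 21·3 + 1 = 64.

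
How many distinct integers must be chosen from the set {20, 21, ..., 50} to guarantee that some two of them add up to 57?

Group the elements by complementary pair {x, 57−x}: {20,37}, {21,36}, {22,35}, …, giving 9 two-element pairs and 13 integers whose partner 57−x falls outside [20,50].
Pigeonhole: treating each of those 22 groups as a pigeonhole, one can pick one integer per group — 22 integers — with no two summing to 57.
The 23rd integer lands in an occupied pair, forcing a sum of 57.

23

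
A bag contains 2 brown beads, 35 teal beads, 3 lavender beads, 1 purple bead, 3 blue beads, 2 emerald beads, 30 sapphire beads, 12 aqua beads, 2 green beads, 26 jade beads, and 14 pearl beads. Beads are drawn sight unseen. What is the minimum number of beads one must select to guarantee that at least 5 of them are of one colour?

An adversary could hand out at most 4 beads per colour (6 colours run out sooner): 2 + 4 + 3 + 1 + 3 + 2 + 4 + 4 + 2 + 4 + 4 = 33 beads and still no colour has 5.
By pigeonhole, one more bead lands in a colour already at 4, so 34 draws are enough and 33 are not.

34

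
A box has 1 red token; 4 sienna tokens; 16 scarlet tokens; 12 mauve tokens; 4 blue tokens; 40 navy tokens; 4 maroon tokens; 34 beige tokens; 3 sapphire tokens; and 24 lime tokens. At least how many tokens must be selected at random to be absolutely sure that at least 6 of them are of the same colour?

42

An adversary could hand out at most 5 tokens per colour (5 colours run out sooner): 1 + 4 + 5 + 5 + 4 + 5 + 4 + 5 + 3 + 5 = 41 tokens and still no colour has 6.
By pigeonhole, one more token lands in a colour already at 5, so 42 draws are enough and 41 are not.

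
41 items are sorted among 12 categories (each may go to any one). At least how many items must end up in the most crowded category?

The 12 categories are the holes and the 41 items are the pigeons.
If every category held at most 3 items, the total would be at most 12 × 3 = 36, which is less than 41.
So some category holds at least ⌈41/12⌉ = 4 items.

4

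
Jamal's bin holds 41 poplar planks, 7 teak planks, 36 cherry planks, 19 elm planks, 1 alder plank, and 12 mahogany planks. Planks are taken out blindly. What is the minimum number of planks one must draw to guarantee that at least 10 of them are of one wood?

The 6 woods are the holes; the planks drawn are the pigeons.
To avoid 10 of any one wood, the worst case takes at most 9 of each wood, or every plank of a wood that has fewer than 9.
That gives 9 + 7 + 9 + 9 + 1 + 9 = 44 planks with no wood reaching 10.
The next plank forces some wood to 10, so 44 + 1 = 45.

45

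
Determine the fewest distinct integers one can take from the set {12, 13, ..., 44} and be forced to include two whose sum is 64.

Two chosen integers sum to 64 exactly when both halves of some pair {x, 64−x} with 20 ≤ x ≤ 64−x ≤ 44 are chosen — 12 such pairs.
The remaining 9 elements (those with no distinct partner in range) can never complete a 64-sum, so the worst case takes all of them and one from each pair: 9 + 12 = 21.
By the pigeonhole principle, the 22nd integer has to be the second member of some pair, so 21 + 1 = 22.

22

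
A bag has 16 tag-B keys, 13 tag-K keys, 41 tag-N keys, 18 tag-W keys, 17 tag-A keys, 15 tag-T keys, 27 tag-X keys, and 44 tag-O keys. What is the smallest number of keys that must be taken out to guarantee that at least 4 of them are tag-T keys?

In the worst case for collecting tag-T keys, every non-tag-T key comes out first.
There are 16 + 13 + 41 + 18 + 17 + 27 + 44 = 176 non-tag-T keys altogether.
After those, each further key must be tag-T, so 176 + 4 = 180 draws guarantee 4 tag-T keys.

180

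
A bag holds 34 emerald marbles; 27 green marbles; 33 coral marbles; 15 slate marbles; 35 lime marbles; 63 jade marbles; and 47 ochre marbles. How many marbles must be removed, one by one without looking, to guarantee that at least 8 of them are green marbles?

In the worst case for collecting green marbles, every non-green marble comes out first.
There are 34 + 33 + 15 + 35 + 63 + 47 = 227 non-green marbles altogether.
After those, each further marble must be green, so 227 + 8 = 235 draws guarantee 8 green marbles.

235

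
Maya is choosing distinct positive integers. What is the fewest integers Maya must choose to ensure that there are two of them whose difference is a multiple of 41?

Integers whose pairwise differences are multiples of 41 are exactly those sharing a remainder mod 41. By pigeonhole, the 41 residue classes mod 41 are the pigeonholes.
With 41 integers one could put 1 in each residue class and have no class reach 2.
The 42nd integer pushes some class to 2, so 41·1 + 1 = 42.

42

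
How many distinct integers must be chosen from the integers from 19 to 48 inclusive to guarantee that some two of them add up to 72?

A set avoiding the sum 72 can contain at most one of each pair {x, 72−x}, plus the 6 elements whose complement lies outside the range or equal to its own complement.
The integers 19, …, 36 (18 of them) are such a set: any two sum to at least 19+20 = 39 and at most 35+36 = 71 < 72.
By the pigeonhole principle, any 19th integer completes one of the 12 pairs, so 19 choices force a sum of 72.

19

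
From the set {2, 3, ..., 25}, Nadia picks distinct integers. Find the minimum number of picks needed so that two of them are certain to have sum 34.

17

Group the elements by complementary pair {x, 34−x}: {9,25}, {10,24}, {11,23}, …, giving 8 two-element pairs, the single value 17 (it cannot pair with itself since the integers are distinct), and 7 integers whose partner 34−x falls outside [2,25].
Treating each of those 16 groups as a pigeonhole, one can pick one integer per group — 16 integers — with no two summing to 34.
The 17th integer lands in an occupied pair, forcing a sum of 34.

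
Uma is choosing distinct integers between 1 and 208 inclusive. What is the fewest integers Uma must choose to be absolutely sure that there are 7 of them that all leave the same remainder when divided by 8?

The 8 residue classes mod 8 are the pigeonholes.
With 48 integers one could put 6 in each residue class and have no class reach 7.
The 49th integer pushes some class to 7, so 8·6 + 1 = 49.

49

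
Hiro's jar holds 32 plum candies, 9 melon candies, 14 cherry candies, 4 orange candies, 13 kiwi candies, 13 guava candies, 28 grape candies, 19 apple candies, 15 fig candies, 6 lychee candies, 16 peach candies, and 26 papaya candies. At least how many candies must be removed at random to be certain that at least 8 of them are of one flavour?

81

An adversary could hand out at most 7 candies per flavour (orange, lychee run out sooner): 7 + 7 + 7 + 4 + 7 + 7 + 7 + 7 + 7 + 6 + 7 + 7 = 80 candies and still no flavour has 8.
One more candy lands in a flavour already at 7, so 81 draws are enough and 80 are not.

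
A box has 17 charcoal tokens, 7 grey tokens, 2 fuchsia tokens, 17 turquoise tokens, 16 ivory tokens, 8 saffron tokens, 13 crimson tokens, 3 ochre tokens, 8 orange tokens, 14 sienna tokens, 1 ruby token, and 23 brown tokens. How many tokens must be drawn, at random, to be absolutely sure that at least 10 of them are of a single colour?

84

Pigeonhole: the 12 colours are the holes; the tokens drawn are the pigeons.
To avoid 10 of any one colour, the worst case takes at most 9 of each colour, or every token of a colour that has fewer than 9.
That gives 9 + 7 + 2 + 9 + 9 + 8 + 9 + 3 + 8 + 9 + 1 + 9 = 83 tokens with no colour reaching 10.
The next token forces some colour to 10, so 83 + 1 = 84.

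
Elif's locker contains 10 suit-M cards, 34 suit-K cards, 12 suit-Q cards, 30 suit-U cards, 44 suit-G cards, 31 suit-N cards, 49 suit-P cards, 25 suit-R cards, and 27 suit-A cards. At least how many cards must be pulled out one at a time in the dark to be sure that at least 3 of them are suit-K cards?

In the worst case for collecting suit-K cards, every non-suit-K card comes out first.
There are 10 + 12 + 30 + 44 + 31 + 49 + 25 + 27 = 228 non-suit-K cards altogether.
After those, each further card must be suit-K, so 228 + 3 = 231 draws guarantee 3 suit-K cards.

231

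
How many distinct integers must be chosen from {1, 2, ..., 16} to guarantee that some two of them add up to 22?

A set avoiding the sum 22 can contain at most one of each pair {x, 22−x}, plus the 6 elements whose complement lies outside the range or equal to its own complement.
The integers 1, …, 11 (11 of them) are such a set: any two sum to at least 1+2 = 3 and at most 10+11 = 21 < 22.
By pigeonhole, any 12th integer completes one of the 5 pairs, so 12 choices force a sum of 22.

12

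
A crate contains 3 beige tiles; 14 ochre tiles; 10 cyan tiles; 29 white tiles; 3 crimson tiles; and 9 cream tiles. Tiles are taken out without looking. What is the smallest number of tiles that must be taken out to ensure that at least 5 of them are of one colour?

23

Put each drawn tile into a box by colour. The largest draw with every box below 5 takes min(count, 4) from each colour; colours with fewer than 4 contribute all they have.
Σ min(cᵢ, 4) = 3 + 4 + 4 + 4 + 3 + 4 = 22.
Draw number 22 + 1 = 23 must push one box to 5.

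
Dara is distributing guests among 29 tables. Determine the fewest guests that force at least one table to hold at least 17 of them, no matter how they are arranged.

465

With 464 guests one could put exactly 16 in each of the 29 tables, and no table would reach 17.
One more guest must land in a table that already has 16, giving it 17.
So 29 × 16 + 1 = 465 guests are required.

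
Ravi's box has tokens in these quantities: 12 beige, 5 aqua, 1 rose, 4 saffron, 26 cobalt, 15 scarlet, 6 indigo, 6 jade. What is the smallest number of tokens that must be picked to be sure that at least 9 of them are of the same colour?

47

An adversary could hand out at most 8 tokens per colour (5 colours run out sooner): 8 + 5 + 1 + 4 + 8 + 8 + 6 + 6 = 46 tokens and still no colour has 9.
By the pigeonhole principle, one more token lands in a colour already at 8, so 47 draws are enough and 46 are not.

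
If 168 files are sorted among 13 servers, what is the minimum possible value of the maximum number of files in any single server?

13

Pigeonhole: the 13 servers are the holes and the 168 files are the pigeons.
If every server held at most 12 files, the total would be at most 13 × 12 = 156, which is less than 168.
So some server holds at least ⌈168/13⌉ = 13 files.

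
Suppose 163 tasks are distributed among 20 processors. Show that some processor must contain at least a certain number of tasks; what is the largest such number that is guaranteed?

The 20 processors are the holes and the 163 tasks are the pigeons.
If every processor held at most 8 tasks, the total would be at most 20 × 8 = 160, which is less than 163.
So some processor holds at least ⌈163/20⌉ = 9 tasks.

9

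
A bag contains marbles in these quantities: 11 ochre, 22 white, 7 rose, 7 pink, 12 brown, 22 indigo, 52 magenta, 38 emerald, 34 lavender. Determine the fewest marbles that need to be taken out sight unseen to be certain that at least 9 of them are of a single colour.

An adversary could hand out at most 8 marbles per colour (rose, pink run out sooner): 8 + 8 + 7 + 7 + 8 + 8 + 8 + 8 + 8 = 70 marbles and still no colour has 9.
One more marble lands in a colour already at 8, so 71 draws are enough and 70 are not.

71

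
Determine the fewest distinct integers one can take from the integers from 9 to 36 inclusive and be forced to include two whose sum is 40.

18

Group the elements by complementary pair {x, 40−x}: {9,31}, {10,30}, {11,29}, …, giving 11 two-element pairs, the single value 20 (it cannot pair with itself since the integers are distinct), and 5 integers whose partner 40−x falls outside [9,36].
Treating each of those 17 groups as a pigeonhole, one can pick one integer per group — 17 integers — with no two summing to 40.
The 18th integer lands in an occupied pair, forcing a sum of 40.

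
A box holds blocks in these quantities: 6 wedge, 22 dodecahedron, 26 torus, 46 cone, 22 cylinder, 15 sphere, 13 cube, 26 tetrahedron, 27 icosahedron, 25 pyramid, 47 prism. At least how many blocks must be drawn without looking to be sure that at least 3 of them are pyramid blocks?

In the worst case for collecting pyramid blocks, every non-pyramid block comes out first.
There are 6 + 22 + 26 + 46 + 22 + 15 + 13 + 26 + 27 + 47 = 250 non-pyramid blocks altogether.
After those, each further block must be pyramid, so 250 + 3 = 253 draws guarantee 3 pyramid blocks.

253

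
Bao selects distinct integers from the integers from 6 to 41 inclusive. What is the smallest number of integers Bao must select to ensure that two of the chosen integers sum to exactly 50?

21

Two chosen integers sum to 50 exactly when both halves of some pair {x, 50−x} with 9 ≤ x ≤ 50−x ≤ 41 are chosen — 16 such pairs.
The remaining 4 elements (those with no distinct partner in range) can never complete a 50-sum, so the worst case takes all of them and one from each pair: 4 + 16 = 20.
The 21st integer has to be the second member of some pair, so 20 + 1 = 21.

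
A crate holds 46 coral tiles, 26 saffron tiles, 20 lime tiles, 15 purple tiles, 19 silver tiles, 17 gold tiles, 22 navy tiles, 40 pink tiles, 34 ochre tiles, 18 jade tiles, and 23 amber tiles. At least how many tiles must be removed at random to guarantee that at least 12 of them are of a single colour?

122

An adversary could hand out at most 11 tiles per colour: 11 + 11 + 11 + 11 + 11 + 11 + 11 + 11 + 11 + 11 + 11 = 121 tiles and still no colour has 12.
One more tile lands in a colour already at 11, so 122 draws are enough and 121 are not.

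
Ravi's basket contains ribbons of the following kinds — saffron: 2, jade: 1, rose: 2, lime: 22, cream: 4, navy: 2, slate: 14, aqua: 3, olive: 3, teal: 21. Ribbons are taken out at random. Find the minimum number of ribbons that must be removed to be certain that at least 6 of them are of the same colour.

An adversary could hand out at most 5 ribbons per colour (7 colours run out sooner): 2 + 1 + 2 + 5 + 4 + 2 + 5 + 3 + 3 + 5 = 32 ribbons and still no colour has 6.
By pigeonhole, one more ribbon lands in a colour already at 5, so 33 draws are enough and 32 are not.

33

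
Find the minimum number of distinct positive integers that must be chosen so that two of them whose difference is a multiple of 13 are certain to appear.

Integers whose pairwise differences are multiples of 13 are exactly those sharing a remainder mod 13. The 13 residue classes mod 13 are the pigeonholes.
With 13 integers one could put 1 in each residue class and have no class reach 2.
The 14th integer pushes some class to 2, so 13·1 + 1 = 14.

14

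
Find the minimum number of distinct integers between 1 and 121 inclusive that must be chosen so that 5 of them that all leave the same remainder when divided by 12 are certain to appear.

49

Pigeonhole: the 12 residue classes mod 12 are the pigeonholes.
With 48 integers one could put 4 in each residue class and have no class reach 5.
The 49th integer pushes some class to 5, so 12·4 + 1 = 49.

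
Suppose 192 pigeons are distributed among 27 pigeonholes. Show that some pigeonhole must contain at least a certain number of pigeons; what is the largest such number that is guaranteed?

The 27 pigeonholes are the holes and the 192 pigeons are the pigeons.
If every pigeonhole held at most 7 pigeons, the total would be at most 27 × 7 = 189, which is less than 192.
So some pigeonhole holds at least ⌈192/27⌉ = 8 pigeons.

8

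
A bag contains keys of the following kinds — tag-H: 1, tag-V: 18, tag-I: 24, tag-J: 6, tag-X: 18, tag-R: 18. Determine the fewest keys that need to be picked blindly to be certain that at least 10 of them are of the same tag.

44

An adversary could hand out at most 9 keys per tag (tag-H, tag-J run out sooner): 1 + 9 + 9 + 6 + 9 + 9 = 43 keys and still no tag has 10.
By pigeonhole, one more key lands in a tag already at 9, so 44 draws are enough and 43 are not.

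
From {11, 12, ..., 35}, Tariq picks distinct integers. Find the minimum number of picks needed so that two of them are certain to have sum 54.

Two chosen integers sum to 54 exactly when both halves of some pair {x, 54−x} with 19 ≤ x ≤ 54−x ≤ 35 are chosen — 8 such pairs.
The remaining 9 elements (those with no distinct partner in range) can never complete a 54-sum, so the worst case takes all of them and one from each pair: 9 + 8 = 17.
The 18th integer has to be the second member of some pair, so 17 + 1 = 18.

18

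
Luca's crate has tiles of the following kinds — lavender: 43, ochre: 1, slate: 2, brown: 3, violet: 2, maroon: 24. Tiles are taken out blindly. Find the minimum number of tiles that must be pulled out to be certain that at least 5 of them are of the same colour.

17

An adversary could hand out at most 4 tiles per colour (4 colours run out sooner): 4 + 1 + 2 + 3 + 2 + 4 = 16 tiles and still no colour has 5.
One more tile lands in a colour already at 4, so 17 draws are enough and 16 are not.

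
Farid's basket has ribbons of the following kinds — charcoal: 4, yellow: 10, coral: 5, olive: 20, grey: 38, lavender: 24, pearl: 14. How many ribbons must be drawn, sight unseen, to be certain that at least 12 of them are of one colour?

Pigeonhole: the 7 colours are the holes; the ribbons drawn are the pigeons.
To avoid 12 of any one colour, the worst case takes at most 11 of each colour, or every ribbon of a colour that has fewer than 11.
That gives 4 + 10 + 5 + 11 + 11 + 11 + 11 = 63 ribbons with no colour reaching 12.
The next ribbon forces some colour to 12, so 63 + 1 = 64.

64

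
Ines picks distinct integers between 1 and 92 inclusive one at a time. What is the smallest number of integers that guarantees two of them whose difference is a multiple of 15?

16

Integers whose pairwise differences are multiples of 15 are exactly those sharing a remainder mod 15. The 15 residue classes mod 15 are the pigeonholes.
With 15 integers one could put 1 in each residue class and have no class reach 2.
The 16th integer pushes some class to 2, so 15·1 + 1 = 16.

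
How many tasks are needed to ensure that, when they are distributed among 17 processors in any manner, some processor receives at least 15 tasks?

239

With 238 tasks one could put exactly 14 in each of the 17 processors, and no processor would reach 15.
One more task must land in a processor that already has 14, giving it 15.
So 17 × 14 + 1 = 239 tasks are required.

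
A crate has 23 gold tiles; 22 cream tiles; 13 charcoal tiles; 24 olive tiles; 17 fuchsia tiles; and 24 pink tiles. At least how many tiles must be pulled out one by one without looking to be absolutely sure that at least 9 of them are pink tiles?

108

In the worst case for collecting pink tiles, every non-pink tile comes out first.
There are 23 + 22 + 13 + 24 + 17 = 99 non-pink tiles altogether.
After those, each further tile must be pink, so 99 + 9 = 108 draws guarantee 9 pink tiles.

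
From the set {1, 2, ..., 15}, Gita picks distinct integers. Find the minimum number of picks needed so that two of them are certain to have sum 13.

10

Group the elements by complementary pair {x, 13−x}: {1,12}, {2,11}, {3,10}, …, giving 6 two-element pairs and 3 integers whose partner 13−x falls outside [1,15].
Treating each of those 9 groups as a pigeonhole, one can pick one integer per group — 9 integers — with no two summing to 13.
The 10th integer lands in an occupied pair, forcing a sum of 13.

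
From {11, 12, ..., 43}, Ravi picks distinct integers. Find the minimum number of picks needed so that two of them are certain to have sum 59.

Two chosen integers sum to 59 exactly when both halves of some pair {x, 59−x} with 16 ≤ x ≤ 59−x ≤ 43 are chosen — 14 such pairs.
The remaining 5 elements (those with no distinct partner in range) can never complete a 59-sum, so the worst case takes all of them and one from each pair: 5 + 14 = 19.
The 20th integer has to be the second member of some pair, so 19 + 1 = 20.

20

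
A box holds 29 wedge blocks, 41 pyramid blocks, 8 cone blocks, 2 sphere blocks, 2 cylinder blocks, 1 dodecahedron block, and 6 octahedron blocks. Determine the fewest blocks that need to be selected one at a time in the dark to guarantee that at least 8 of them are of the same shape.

33

An adversary could hand out at most 7 blocks per shape (4 shapes run out sooner): 7 + 7 + 7 + 2 + 2 + 1 + 6 = 32 blocks and still no shape has 8.
One more block lands in a shape already at 7, so 33 draws are enough and 32 are not.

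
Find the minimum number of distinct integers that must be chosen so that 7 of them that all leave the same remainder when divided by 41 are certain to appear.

The 41 residue classes mod 41 are the pigeonholes.
With 246 integers one could put 6 in each residue class and have no class reach 7.
The 247th integer pushes some class to 7, so 41·6 + 1 = 247.

247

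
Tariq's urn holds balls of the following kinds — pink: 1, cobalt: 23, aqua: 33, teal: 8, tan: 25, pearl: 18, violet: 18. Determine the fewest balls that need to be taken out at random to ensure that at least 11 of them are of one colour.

By the pigeonhole principle, the 7 colours are the holes; the balls drawn are the pigeons.
To avoid 11 of any one colour, the worst case takes at most 10 of each colour, or every ball of a colour that has fewer than 10.
That gives 1 + 10 + 10 + 8 + 10 + 10 + 10 = 59 balls with no colour reaching 11.
The next ball forces some colour to 11, so 59 + 1 = 60.

60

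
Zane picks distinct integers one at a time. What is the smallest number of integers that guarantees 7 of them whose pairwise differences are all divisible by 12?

73

Integers whose pairwise differences are multiples of 12 are exactly those sharing a remainder mod 12. Pigeonhole: the 12 residue classes mod 12 are the pigeonholes.
With 72 integers one could put 6 in each residue class and have no class reach 7.
The 73rd integer pushes some class to 7, so 12·6 + 1 = 73.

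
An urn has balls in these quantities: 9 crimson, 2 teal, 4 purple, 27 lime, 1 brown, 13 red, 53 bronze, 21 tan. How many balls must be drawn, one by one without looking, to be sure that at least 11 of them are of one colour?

57

Pigeonhole: put each drawn ball into a box by colour. The largest draw with every box below 11 takes min(count, 10) from each colour; colours with fewer than 10 contribute all they have.
Σ min(cᵢ, 10) = 9 + 2 + 4 + 10 + 1 + 10 + 10 + 10 = 56.
Draw number 56 + 1 = 57 must push one box to 11.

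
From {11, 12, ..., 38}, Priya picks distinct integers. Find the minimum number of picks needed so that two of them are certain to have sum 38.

Two chosen integers sum to 38 exactly when both halves of some pair {x, 38−x} with 11 ≤ x ≤ 38−x ≤ 27 are chosen — 8 such pairs.
The remaining 12 elements (those with no distinct partner in range) can never complete a 38-sum, so the worst case takes all of them and one from each pair: 12 + 8 = 20.
The 21st integer has to be the second member of some pair, so 20 + 1 = 21.

21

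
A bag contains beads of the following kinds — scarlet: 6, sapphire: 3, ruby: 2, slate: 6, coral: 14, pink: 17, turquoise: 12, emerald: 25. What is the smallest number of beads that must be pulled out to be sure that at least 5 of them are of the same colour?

30

By pigeonhole, put each drawn bead into a box by colour. The largest draw with every box below 5 takes min(count, 4) from each colour; colours with fewer than 4 contribute all they have.
Σ min(cᵢ, 4) = 4 + 3 + 2 + 4 + 4 + 4 + 4 + 4 = 29.
Draw number 29 + 1 = 30 must push one box to 5.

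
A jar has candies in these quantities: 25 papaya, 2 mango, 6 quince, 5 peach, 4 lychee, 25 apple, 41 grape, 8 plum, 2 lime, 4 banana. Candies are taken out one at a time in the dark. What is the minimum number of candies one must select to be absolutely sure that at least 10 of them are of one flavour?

59

Put each drawn candy into a box by flavour. The largest draw with every box below 10 takes min(count, 9) from each flavour; flavours with fewer than 9 contribute all they have.
Σ min(cᵢ, 9) = 9 + 2 + 6 + 5 + 4 + 9 + 9 + 8 + 2 + 4 = 58.
Draw number 58 + 1 = 59 must push one box to 10.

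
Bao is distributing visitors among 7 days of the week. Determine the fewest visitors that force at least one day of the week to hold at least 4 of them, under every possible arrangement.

With 21 visitors one could put exactly 3 in each of the 7 days of the week, and no day of the week would reach 4.
By pigeonhole, one more visitor must land in a day of the week that already has 3, giving it 4.
So 7 × 3 + 1 = 22 visitors are required.

22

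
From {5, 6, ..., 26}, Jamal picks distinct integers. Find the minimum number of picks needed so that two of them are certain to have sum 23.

16

Two chosen integers sum to 23 exactly when both halves of some pair {x, 23−x} with 5 ≤ x ≤ 23−x ≤ 18 are chosen — 7 such pairs.
The remaining 8 elements (those with no distinct partner in range) can never complete a 23-sum, so the worst case takes all of them and one from each pair: 8 + 7 = 15.
Pigeonhole: the 16th integer has to be the second member of some pair, so 15 + 1 = 16.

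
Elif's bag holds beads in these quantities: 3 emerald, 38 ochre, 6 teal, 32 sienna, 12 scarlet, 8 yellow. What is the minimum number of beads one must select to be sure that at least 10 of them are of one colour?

Put each drawn bead into a box by colour. The largest draw with every box below 10 takes min(count, 9) from each colour; colours with fewer than 9 contribute all they have.
Σ min(cᵢ, 9) = 3 + 9 + 6 + 9 + 9 + 8 = 44.
Draw number 44 + 1 = 45 must push one box to 10.

45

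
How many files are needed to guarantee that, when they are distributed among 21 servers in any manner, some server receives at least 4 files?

With 63 files one could put exactly 3 in each of the 21 servers, and no server would reach 4.
One more file must land in a server that already has 3, giving it 4.
So 21 × 3 + 1 = 64 files are required.

64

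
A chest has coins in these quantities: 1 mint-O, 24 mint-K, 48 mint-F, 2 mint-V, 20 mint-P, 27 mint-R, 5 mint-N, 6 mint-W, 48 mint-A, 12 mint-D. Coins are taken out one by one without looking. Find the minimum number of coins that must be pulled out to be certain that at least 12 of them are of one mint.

81

An adversary could hand out at most 11 coins per mint (4 mints run out sooner): 1 + 11 + 11 + 2 + 11 + 11 + 5 + 6 + 11 + 11 = 80 coins and still no mint has 12.
Pigeonhole: one more coin lands in a mint already at 11, so 81 draws are enough and 80 are not.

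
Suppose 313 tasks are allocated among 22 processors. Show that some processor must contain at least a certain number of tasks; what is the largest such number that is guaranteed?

By pigeonhole, the 22 processors are the holes and the 313 tasks are the pigeons.
If every processor held at most 14 tasks, the total would be at most 22 × 14 = 308, which is less than 313.
So some processor holds at least ⌈313/22⌉ = 15 tasks.

15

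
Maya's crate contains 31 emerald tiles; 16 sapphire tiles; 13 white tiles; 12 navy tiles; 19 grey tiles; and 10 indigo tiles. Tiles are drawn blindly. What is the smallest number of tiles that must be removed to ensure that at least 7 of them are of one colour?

Pigeonhole: the 6 colours are the holes; the tiles drawn are the pigeons.
To avoid 7 of any one colour, the worst case takes at most 6 of each colour.
That gives 6 + 6 + 6 + 6 + 6 + 6 = 36 tiles with no colour reaching 7.
The next tile forces some colour to 7, so 36 + 1 = 37.

37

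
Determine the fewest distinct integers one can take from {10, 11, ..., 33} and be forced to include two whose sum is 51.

Two chosen integers sum to 51 exactly when both halves of some pair {x, 51−x} with 18 ≤ x ≤ 51−x ≤ 33 are chosen — 8 such pairs.
The remaining 8 elements (those with no distinct partner in range) can never complete a 51-sum, so the worst case takes all of them and one from each pair: 8 + 8 = 16.
By the pigeonhole principle, the 17th integer has to be the second member of some pair, so 16 + 1 = 17.

17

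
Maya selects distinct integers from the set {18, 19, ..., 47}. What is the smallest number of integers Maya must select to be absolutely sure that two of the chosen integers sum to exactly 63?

Two chosen integers sum to 63 exactly when both halves of some pair {x, 63−x} with 18 ≤ x ≤ 63−x ≤ 45 are chosen — 14 such pairs.
The remaining 2 elements (those with no distinct partner in range) can never complete a 63-sum, so the worst case takes all of them and one from each pair: 2 + 14 = 16.
Pigeonhole: the 17th integer has to be the second member of some pair, so 16 + 1 = 17.

17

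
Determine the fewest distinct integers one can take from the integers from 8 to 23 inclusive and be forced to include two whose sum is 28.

A set avoiding the sum 28 can contain at most one of each pair {x, 28−x}, plus the 4 elements whose complement lies outside the range or equal to its own complement.
The integers 14, …, 23 (10 of them) are such a set: any two sum to at least 14+15 = 29 > 28.
Pigeonhole: any 11th integer completes one of the 6 pairs, so 11 choices force a sum of 28.

11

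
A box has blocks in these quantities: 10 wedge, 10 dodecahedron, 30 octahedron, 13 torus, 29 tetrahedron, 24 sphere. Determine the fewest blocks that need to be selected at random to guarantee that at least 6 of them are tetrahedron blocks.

93

In the worst case for collecting tetrahedron blocks, every non-tetrahedron block comes out first.
There are 10 + 10 + 30 + 13 + 24 = 87 non-tetrahedron blocks altogether.
After those, each further block must be tetrahedron, so 87 + 6 = 93 draws guarantee 6 tetrahedron blocks.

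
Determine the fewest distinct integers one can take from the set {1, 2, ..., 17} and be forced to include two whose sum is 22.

Two chosen integers sum to 22 exactly when both halves of some pair {x, 22−x} with 5 ≤ x ≤ 22−x ≤ 17 are chosen — 6 such pairs.
The remaining 5 elements (those with no distinct partner in range) can never complete a 22-sum, so the worst case takes all of them and one from each pair: 5 + 6 = 11.
The 12th integer has to be the second member of some pair, so 11 + 1 = 12.

12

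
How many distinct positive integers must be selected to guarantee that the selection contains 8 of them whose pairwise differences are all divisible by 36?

253

Integers whose pairwise differences are multiples of 36 are exactly those sharing a remainder mod 36. The 36 residue classes mod 36 are the pigeonholes.
With 252 integers one could put 7 in each residue class and have no class reach 8.
The 253rd integer pushes some class to 8, so 36·7 + 1 = 253.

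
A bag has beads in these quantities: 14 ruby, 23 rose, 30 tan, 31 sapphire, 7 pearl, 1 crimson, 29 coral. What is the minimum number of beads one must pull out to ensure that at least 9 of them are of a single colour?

The 7 colours are the holes; the beads drawn are the pigeons.
To avoid 9 of any one colour, the worst case takes at most 8 of each colour, or every bead of a colour that has fewer than 8.
That gives 8 + 8 + 8 + 8 + 7 + 1 + 8 = 48 beads with no colour reaching 9.
The next bead forces some colour to 9, so 48 + 1 = 49.

49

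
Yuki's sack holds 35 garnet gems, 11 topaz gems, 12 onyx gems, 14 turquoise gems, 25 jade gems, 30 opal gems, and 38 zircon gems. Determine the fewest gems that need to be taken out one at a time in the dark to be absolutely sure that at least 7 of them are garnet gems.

In the worst case for collecting garnet gems, every non-garnet gem comes out first.
There are 11 + 12 + 14 + 25 + 30 + 38 = 130 non-garnet gems altogether.
After those, each further gem must be garnet, so 130 + 7 = 137 draws guarantee 7 garnet gems.

137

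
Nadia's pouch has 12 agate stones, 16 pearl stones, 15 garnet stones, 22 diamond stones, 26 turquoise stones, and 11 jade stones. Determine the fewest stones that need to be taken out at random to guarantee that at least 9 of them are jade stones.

100

In the worst case for collecting jade stones, every non-jade stone comes out first.
There are 12 + 16 + 15 + 22 + 26 = 91 non-jade stones altogether.
After those, each further stone must be jade, so 91 + 9 = 100 draws guarantee 9 jade stones.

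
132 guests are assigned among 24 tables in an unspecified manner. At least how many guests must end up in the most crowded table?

The 24 tables are the holes and the 132 guests are the pigeons.
If every table held at most 5 guests, the total would be at most 24 × 5 = 120, which is less than 132.
So some table holds at least ⌈132/24⌉ = 6 guests.

6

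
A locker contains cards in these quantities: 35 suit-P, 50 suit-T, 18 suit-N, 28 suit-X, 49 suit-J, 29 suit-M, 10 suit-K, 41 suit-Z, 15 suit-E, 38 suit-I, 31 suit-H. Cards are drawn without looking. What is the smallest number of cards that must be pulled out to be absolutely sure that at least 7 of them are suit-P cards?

In the worst case for collecting suit-P cards, every non-suit-P card comes out first.
There are 50 + 18 + 28 + 49 + 29 + 10 + 41 + 15 + 38 + 31 = 309 non-suit-P cards altogether.
After those, each further card must be suit-P, so 309 + 7 = 316 draws guarantee 7 suit-P cards.

316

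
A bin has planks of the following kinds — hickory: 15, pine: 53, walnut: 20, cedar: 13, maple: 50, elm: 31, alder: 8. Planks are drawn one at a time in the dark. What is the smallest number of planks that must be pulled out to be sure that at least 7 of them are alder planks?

In the worst case for collecting alder planks, every non-alder plank comes out first.
There are 15 + 53 + 20 + 13 + 50 + 31 = 182 non-alder planks altogether.
After those, each further plank must be alder, so 182 + 7 = 189 draws guarantee 7 alder planks.

189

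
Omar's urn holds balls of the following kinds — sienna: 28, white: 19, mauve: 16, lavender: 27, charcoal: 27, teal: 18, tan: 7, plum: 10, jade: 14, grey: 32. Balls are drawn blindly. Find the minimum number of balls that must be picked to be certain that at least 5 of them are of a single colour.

The 10 colours are the holes; the balls drawn are the pigeons.
To avoid 5 of any one colour, the worst case takes at most 4 of each colour.
That gives 4 + 4 + 4 + 4 + 4 + 4 + 4 + 4 + 4 + 4 = 40 balls with no colour reaching 5.
The next ball forces some colour to 5, so 40 + 1 = 41.

41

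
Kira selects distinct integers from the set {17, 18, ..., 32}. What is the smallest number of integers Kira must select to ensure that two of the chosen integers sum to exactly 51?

A set avoiding the sum 51 can contain at most one of each pair {x, 51−x}, plus the 2 elements whose complement lies outside the range.
The integers 17, …, 25 (9 of them) are such a set: any two sum to at least 17+18 = 35 and at most 24+25 = 49 < 51.
By pigeonhole, any 10th integer completes one of the 7 pairs, so 10 choices force a sum of 51.

10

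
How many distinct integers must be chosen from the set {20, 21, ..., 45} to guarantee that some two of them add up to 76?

20

A set avoiding the sum 76 can contain at most one of each pair {x, 76−x}, plus the 12 elements whose complement lies outside the range or equal to its own complement.
The integers 20, …, 38 (19 of them) are such a set: any two sum to at least 20+21 = 41 and at most 37+38 = 75 < 76.
Any 20th integer completes one of the 7 pairs, so 20 choices force a sum of 76.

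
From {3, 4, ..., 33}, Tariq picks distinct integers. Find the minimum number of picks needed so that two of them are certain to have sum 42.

20

Two chosen integers sum to 42 exactly when both halves of some pair {x, 42−x} with 9 ≤ x ≤ 42−x ≤ 33 are chosen — 12 such pairs.
The remaining 7 elements (those with no distinct partner in range) can never complete a 42-sum, so the worst case takes all of them and one from each pair: 7 + 12 = 19.
Pigeonhole: the 20th integer has to be the second member of some pair, so 19 + 1 = 20.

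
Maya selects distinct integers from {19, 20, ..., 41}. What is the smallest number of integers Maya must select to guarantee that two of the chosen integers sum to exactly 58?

Two chosen integers sum to 58 exactly when both halves of some pair {x, 58−x} with 19 ≤ x ≤ 58−x ≤ 39 are chosen — 10 such pairs.
The remaining 3 elements (those with no distinct partner in range) can never complete a 58-sum, so the worst case takes all of them and one from each pair: 3 + 10 = 13.
By pigeonhole, the 14th integer has to be the second member of some pair, so 13 + 1 = 14.

14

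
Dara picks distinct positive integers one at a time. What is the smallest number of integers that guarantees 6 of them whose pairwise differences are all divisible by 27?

136

Integers whose pairwise differences are multiples of 27 are exactly those sharing a remainder mod 27. The 27 residue classes mod 27 are the pigeonholes.
With 135 integers one could put 5 in each residue class and have no class reach 6.
The 136th integer pushes some class to 6, so 27·5 + 1 = 136.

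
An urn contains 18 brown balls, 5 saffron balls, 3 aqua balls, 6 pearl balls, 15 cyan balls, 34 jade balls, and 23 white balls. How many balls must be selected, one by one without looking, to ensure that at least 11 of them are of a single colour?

The 7 colours are the holes; the balls drawn are the pigeons.
To avoid 11 of any one colour, the worst case takes at most 10 of each colour, or every ball of a colour that has fewer than 10.
That gives 10 + 5 + 3 + 6 + 10 + 10 + 10 = 54 balls with no colour reaching 11.
The next ball forces some colour to 11, so 54 + 1 = 55.

55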